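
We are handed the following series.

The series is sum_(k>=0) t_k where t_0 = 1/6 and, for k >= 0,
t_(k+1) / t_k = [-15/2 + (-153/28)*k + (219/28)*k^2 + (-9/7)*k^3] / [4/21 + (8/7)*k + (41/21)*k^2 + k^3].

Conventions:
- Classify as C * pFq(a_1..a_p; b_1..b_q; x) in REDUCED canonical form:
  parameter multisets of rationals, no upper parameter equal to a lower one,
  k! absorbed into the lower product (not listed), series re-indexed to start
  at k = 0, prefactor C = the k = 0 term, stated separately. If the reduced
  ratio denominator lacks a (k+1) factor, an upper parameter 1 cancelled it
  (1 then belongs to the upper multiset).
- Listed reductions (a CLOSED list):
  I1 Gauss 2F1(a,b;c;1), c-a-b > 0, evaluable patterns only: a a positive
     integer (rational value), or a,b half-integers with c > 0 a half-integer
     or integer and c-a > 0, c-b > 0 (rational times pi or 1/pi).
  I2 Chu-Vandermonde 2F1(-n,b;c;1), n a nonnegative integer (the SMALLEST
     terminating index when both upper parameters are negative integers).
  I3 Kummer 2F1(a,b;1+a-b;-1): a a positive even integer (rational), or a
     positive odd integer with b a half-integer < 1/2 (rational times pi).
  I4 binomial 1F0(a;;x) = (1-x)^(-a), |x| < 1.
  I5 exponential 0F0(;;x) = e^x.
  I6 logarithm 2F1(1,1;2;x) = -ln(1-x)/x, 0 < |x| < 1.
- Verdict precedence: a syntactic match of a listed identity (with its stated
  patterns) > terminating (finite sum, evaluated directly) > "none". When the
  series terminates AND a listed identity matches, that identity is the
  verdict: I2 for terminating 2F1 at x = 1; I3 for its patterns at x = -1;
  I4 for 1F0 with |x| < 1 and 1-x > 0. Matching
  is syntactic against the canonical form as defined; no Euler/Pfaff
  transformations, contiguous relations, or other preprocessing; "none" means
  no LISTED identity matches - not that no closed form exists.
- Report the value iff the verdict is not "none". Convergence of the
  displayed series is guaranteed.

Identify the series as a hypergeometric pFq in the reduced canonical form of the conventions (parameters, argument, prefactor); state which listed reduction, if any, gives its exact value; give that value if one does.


Key observation: from the first term 1/6: cancel k + 2/3 from the displayed ratio first; then C = 1/6, x = -9/7.
Term ratio: r(k) = (-9/7) * (k-5) (k-7/4) / [(k+2/7) (k+1)] - rational in k, leading ratio (-9/7); with t_0 = 1/6, classification follows.

Prefactor 1/6, argument -9/7: 2F1 with upper {-5, -7/4} over lower {2/7}. Verdict: terminating (-5 upstairs). 6 nonzero terms in all; added directly. Exact value: 47177351/9043968.


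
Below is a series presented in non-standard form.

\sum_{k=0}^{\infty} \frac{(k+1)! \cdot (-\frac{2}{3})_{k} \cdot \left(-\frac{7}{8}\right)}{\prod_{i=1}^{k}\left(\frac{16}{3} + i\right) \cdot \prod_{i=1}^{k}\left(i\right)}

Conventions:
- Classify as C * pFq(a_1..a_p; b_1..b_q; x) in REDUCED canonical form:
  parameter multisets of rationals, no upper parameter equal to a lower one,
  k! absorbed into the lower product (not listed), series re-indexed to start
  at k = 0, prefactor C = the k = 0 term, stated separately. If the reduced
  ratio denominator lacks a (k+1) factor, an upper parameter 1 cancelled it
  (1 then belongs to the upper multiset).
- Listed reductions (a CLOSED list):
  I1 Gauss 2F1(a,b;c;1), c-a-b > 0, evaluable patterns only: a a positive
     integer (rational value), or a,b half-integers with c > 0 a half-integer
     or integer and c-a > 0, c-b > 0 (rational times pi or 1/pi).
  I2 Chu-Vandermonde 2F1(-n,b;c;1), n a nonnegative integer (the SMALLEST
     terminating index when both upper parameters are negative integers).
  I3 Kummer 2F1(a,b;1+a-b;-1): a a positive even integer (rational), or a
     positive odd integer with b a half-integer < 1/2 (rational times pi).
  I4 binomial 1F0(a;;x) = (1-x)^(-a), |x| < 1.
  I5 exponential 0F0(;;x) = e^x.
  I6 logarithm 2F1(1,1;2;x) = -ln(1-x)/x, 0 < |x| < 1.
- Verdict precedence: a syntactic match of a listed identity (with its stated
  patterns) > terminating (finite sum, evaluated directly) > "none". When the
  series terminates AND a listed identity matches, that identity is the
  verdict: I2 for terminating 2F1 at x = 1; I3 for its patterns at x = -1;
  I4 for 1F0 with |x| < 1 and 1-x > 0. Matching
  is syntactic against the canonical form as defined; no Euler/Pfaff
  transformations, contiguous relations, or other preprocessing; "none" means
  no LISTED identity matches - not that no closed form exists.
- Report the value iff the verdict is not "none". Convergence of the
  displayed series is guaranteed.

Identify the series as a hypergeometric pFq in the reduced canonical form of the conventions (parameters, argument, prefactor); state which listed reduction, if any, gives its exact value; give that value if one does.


The series (x = 1) is 2F1: upper {-\frac{2}{3}, 2}, lower {\frac{19}{3}}, prefactor -\frac{7}{8}. Verdict: the Gauss summation I1 applies (x = 1: the Gamma ratio telescopes since c-a-b = 5 > 0 and a = 2 in Z>0). Sum: -\frac{91}{135}.

The tell: from the first term -\frac{7}{8}: the lower running product (C = -7/8) is a rising factorial.
Adjacent-term ratio: r(k) = 1 * (k-\frac{2}{3}) (k+2) / [(k+\frac{19}{3}) (k+1)] - rational; roots negated = parameters, x = 1, C = -\frac{7}{8}.


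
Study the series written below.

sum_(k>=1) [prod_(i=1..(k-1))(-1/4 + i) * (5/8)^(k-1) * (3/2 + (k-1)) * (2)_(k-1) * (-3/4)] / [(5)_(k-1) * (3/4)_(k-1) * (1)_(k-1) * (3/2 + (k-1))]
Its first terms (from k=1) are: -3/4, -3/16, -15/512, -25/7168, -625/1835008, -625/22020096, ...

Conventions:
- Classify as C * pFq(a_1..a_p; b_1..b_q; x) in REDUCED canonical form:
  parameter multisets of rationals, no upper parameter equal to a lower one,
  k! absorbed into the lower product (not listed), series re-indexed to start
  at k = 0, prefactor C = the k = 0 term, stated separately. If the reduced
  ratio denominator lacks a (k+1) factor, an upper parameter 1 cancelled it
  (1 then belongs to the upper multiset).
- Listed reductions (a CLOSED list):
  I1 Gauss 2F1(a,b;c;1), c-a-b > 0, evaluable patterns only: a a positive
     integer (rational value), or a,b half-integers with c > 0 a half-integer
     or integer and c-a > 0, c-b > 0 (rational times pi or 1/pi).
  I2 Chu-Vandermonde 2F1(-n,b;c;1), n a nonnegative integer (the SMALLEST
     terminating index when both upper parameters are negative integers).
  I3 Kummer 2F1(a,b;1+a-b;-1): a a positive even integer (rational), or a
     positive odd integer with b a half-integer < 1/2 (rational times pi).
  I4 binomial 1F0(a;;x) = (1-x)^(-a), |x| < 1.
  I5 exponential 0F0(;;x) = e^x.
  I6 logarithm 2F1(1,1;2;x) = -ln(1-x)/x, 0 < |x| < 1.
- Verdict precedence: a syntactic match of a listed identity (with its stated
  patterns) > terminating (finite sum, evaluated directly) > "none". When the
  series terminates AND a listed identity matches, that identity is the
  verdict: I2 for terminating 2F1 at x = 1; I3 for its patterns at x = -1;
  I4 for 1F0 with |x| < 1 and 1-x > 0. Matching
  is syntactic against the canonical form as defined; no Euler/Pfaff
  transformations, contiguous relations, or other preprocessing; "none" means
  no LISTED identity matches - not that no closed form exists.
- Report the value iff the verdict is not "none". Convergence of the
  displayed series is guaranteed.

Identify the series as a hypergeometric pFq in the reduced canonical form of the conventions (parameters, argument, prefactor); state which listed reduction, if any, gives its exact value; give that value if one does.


Reduced: x = 5/8, 1F1, upper = {2}, lower = {5}, C = -3/4. Verdict: none here - no I1-I6 shape fits x = 5/8 with lower {5}.

First insight: with t_0 = -3/4, the running product (C = -3/4, x = 5/8) telescopes to a rising factorial.
Consecutive-term ratio: r(k) = (5/8) * (k+2) / [(k+5) (k+1)] - poly over poly, x = (5/8) from leading terms; C = -3/4 at k = 0.


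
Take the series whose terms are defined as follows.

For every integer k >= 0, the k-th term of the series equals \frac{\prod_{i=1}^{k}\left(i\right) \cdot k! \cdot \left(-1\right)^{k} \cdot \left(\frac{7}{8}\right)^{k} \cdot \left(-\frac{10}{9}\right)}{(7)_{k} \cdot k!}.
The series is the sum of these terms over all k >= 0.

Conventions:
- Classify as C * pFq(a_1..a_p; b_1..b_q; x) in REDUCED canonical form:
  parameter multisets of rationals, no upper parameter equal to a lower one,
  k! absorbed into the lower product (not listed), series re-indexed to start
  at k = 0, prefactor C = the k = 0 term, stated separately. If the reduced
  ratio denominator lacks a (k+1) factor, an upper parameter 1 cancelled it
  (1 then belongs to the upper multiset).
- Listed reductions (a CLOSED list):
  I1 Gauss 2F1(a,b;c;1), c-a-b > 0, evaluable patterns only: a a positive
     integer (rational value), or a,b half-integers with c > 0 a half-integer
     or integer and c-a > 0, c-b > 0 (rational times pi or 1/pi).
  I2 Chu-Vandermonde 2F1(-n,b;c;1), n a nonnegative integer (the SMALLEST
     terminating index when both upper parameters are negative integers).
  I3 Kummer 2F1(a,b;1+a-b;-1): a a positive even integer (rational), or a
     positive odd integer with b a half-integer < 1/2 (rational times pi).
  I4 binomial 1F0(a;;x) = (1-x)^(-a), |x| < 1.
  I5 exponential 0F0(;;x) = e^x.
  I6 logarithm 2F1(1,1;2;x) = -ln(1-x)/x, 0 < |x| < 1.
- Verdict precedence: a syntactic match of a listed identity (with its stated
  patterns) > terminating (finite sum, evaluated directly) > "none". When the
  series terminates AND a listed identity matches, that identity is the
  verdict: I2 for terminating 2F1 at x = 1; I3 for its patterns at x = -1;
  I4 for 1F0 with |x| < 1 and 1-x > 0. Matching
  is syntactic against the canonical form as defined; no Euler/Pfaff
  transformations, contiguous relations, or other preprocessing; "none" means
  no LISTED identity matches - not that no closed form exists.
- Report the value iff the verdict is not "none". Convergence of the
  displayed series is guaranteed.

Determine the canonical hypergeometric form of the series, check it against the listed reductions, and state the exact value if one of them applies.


Canonical form: C = -\frac{10}{9} times 2F1 with upper {1, 1}, lower {7}, x = -\frac{7}{8}. Verdict: none. No listed pattern accepts 2F1(1, 1; 7; -\frac{7}{8}).

First insight: with t_0 = -\frac{10}{9}, the (-1)^k factor (C = -10/9, x = -7/8) folds into the argument's sign.
Adjacent-term ratio: r(k) = -\frac{7}{8} * (k+1) (k+1) / [(k+7) (k+1)] - rational in k. x = -\frac{7}{8}; t_0 = -\frac{10}{9}; negate the roots.


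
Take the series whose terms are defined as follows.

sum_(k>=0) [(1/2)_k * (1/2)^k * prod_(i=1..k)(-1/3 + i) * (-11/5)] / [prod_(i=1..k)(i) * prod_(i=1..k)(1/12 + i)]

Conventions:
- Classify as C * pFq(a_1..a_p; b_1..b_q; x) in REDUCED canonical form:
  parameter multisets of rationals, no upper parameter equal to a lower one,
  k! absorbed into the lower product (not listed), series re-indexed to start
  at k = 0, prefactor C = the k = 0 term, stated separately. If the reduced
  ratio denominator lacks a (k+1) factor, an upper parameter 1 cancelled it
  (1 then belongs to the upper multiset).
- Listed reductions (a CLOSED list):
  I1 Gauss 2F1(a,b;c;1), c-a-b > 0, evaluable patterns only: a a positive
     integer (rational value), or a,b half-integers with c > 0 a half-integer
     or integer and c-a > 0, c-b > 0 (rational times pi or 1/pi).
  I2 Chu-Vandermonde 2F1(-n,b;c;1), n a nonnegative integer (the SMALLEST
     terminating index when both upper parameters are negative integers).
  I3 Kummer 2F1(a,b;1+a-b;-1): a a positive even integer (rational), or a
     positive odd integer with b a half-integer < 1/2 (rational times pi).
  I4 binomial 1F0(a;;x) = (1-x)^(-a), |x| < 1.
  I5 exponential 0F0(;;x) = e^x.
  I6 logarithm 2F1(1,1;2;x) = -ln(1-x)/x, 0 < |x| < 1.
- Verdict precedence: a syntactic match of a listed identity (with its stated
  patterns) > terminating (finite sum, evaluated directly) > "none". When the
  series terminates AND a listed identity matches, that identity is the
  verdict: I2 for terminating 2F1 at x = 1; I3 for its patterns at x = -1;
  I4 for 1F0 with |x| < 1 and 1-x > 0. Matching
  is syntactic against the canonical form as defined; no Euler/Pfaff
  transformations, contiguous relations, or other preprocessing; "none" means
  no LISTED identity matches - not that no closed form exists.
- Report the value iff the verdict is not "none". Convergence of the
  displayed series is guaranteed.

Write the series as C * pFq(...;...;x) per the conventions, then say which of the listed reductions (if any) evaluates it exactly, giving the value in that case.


At argument 1/2: a 2F1 with upper {1/2, 2/3}, lower {13/12}, scaled by C = -11/5. Verdict: none (x = 1/2): each listed identity misses the multisets {1/2, 2/3} ; {13/12}.

Structural cue: with t_0 = -11/5, the lower running product (C = -11/5) is a rising factorial.
Ratio: r(k) = (1/2) * (k+1/2) (k+2/3) / [(k+13/12) (k+1)] - rational in k, leading ratio (1/2); with t_0 = -11/5, classification follows.


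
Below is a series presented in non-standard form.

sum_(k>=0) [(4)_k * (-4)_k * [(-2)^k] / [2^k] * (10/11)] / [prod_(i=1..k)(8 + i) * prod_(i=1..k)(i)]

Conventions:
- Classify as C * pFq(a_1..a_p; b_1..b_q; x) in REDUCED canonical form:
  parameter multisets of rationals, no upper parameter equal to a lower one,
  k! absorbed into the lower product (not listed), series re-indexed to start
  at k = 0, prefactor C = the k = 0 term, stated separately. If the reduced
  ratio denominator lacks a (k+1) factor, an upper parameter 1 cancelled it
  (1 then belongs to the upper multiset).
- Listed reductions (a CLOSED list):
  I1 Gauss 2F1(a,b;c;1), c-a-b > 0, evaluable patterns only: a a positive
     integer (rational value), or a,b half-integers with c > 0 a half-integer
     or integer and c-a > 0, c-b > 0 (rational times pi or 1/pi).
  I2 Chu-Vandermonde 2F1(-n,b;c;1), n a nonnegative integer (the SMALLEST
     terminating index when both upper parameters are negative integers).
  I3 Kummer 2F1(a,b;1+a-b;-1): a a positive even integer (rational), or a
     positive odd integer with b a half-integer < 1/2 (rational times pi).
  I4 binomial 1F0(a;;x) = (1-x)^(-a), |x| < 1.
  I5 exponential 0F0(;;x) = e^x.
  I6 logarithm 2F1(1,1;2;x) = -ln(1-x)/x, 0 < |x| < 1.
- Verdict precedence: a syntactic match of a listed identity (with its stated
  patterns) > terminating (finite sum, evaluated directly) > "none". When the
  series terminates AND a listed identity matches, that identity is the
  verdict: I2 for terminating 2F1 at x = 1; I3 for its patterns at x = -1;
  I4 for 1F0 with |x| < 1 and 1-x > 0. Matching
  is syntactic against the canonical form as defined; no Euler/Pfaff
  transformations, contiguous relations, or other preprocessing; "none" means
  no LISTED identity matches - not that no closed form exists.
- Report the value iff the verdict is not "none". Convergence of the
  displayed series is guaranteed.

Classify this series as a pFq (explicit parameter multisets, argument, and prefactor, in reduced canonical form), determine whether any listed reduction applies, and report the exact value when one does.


Reduced: x = -1, 2F1, upper = {-4, 4}, lower = {9}, C = 10/11. Verdict: the Kummer evaluation I3 fires (x = -1; c = 9 equals 1+a-b for upper {-4, 4}: listed pattern). Sum: 140/33.

Structural cue: t_0 being 10/11, the product of the first k integers (C = 10/11, x = -1) is k!.
Step ratio: r(k) = (-1) * (k-4) (k+4) / [(k+9) (k+1)] ; factor over Q: parameters, x = (-1), and C = 10/11.


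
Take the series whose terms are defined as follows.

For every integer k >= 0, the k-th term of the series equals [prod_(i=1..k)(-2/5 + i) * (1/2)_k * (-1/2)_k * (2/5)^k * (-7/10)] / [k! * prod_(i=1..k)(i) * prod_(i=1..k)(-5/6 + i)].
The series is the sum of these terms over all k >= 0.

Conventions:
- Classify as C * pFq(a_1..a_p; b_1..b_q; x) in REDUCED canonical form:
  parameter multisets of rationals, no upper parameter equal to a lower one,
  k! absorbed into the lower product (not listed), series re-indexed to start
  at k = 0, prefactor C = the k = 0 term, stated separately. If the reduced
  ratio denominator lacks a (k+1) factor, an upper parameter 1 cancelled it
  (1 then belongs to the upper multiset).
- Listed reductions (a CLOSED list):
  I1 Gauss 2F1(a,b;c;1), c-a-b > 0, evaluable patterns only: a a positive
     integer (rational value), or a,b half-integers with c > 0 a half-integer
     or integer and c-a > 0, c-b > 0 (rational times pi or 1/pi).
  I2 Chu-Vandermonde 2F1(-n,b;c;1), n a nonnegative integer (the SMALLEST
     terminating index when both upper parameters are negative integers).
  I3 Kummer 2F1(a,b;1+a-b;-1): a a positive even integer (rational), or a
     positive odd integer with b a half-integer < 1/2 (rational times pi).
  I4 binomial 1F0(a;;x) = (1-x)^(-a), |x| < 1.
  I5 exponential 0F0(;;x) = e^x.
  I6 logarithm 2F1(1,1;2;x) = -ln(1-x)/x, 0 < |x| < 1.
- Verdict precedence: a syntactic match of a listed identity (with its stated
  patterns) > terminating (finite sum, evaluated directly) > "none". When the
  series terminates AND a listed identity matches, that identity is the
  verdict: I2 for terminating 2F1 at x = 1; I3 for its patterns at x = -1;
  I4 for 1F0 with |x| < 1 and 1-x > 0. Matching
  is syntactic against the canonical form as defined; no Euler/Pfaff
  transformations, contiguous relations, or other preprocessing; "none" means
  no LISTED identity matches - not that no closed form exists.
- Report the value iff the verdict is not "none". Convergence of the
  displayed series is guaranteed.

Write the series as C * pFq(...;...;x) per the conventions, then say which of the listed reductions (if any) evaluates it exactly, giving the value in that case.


Classification (C = -7/10): 3F2 with upper {-1/2, 1/2, 3/5}, lower {1/6, 1}, argument x = 2/5. Verdict: no listed reduction: x = 2/5 and upper {-1/2, 1/2, 3/5} fail every I1-I6 pattern.

The tell: t_0 = -7/10 here, and the lower running product (C = -7/10) is a rising factorial.
Consecutive-term ratio: r(k) = (2/5) * (k-1/2) (k+1/2) (k+3/5) / [(k+1/6) (k+1) (k+1)] ; factor over Q: parameters, x = (2/5), and C = -7/10.


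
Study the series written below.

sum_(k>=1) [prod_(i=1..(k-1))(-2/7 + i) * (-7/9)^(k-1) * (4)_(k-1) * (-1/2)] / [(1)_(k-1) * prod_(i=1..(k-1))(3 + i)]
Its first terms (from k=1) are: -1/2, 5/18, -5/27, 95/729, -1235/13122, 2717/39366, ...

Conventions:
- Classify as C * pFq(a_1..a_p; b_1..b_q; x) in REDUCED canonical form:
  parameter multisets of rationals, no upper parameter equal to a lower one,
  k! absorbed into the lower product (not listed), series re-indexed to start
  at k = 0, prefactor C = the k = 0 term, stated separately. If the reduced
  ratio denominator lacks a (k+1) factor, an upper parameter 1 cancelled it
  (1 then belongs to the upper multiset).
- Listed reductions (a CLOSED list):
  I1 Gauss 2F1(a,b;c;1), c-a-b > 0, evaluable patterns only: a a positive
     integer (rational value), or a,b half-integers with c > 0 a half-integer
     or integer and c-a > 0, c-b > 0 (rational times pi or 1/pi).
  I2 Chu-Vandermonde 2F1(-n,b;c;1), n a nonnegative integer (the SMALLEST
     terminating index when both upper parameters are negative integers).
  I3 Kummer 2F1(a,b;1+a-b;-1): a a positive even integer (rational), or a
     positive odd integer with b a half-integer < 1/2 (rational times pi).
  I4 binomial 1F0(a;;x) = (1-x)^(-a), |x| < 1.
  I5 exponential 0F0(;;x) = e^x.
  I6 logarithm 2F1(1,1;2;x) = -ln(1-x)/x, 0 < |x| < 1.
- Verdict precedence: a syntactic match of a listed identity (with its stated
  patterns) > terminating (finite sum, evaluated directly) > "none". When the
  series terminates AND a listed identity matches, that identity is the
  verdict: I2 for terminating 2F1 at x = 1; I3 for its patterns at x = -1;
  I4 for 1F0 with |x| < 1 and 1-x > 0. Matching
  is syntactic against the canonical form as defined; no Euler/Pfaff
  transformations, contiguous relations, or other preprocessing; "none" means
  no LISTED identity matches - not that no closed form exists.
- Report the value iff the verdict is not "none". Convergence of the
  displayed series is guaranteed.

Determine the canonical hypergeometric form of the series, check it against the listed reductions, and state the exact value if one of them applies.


Key step: with t_0 = -1/2, the parameter 4 appears in both the upper and lower lists and cancels.
Term ratio: r(k) = (-7/9) * (k+5/7) / [(k+1)] - rational; roots negated = parameters, x = (-7/9), C = -1/2.

Reduced: x = -7/9, 1F0, upper = {5/7}, lower = {-}, C = -1/2. Verdict: binomial (I4) fires (the 1F0 binomial series: exponent -5/7, x = -7/9). Its exact value is (-1/2) * (16/9)^(-5/7).


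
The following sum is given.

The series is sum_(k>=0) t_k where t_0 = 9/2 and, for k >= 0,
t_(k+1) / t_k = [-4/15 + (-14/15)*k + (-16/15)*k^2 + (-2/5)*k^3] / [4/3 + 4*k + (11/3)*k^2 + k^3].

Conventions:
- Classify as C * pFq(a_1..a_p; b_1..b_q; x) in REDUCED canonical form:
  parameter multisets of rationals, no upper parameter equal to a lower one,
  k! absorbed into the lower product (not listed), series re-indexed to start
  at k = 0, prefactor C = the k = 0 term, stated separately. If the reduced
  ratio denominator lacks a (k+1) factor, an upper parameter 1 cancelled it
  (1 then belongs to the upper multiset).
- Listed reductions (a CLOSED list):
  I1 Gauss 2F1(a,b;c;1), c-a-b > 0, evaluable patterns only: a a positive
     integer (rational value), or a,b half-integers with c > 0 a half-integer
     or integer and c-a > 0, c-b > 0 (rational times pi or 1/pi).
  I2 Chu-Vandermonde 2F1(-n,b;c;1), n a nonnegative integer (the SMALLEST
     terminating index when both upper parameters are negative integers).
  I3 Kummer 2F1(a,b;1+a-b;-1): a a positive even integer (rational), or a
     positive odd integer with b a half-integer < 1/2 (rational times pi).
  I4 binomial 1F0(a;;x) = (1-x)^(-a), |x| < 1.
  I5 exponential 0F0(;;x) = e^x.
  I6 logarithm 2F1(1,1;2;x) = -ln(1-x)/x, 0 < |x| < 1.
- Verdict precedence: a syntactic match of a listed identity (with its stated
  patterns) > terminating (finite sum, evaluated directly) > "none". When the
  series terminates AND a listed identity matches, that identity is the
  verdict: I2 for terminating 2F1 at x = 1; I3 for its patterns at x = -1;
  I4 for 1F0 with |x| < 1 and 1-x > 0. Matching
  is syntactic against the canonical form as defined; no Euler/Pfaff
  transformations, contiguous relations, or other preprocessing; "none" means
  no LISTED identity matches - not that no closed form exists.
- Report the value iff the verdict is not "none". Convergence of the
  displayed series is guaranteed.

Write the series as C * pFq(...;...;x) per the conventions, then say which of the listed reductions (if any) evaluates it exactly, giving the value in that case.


This is 9/2 * 2F1(1, 1; 2; -2/5) in reduced canonical form. Verdict: logarithm (I6) fires (the logarithm: parameters (1,1;2), x = -2/5). Its exact value is (45/4) * ln(7/5).

First insight: t_0 = 9/2 here, and the ratio is unreduced: k + 2/3 divides both sides (C = 9/2).
Term ratio: r(k) = (-2/5) * (k+1) (k+1) / [(k+2) (k+1)] - poly over poly, x = (-2/5) from leading terms; C = 9/2 at k = 0.


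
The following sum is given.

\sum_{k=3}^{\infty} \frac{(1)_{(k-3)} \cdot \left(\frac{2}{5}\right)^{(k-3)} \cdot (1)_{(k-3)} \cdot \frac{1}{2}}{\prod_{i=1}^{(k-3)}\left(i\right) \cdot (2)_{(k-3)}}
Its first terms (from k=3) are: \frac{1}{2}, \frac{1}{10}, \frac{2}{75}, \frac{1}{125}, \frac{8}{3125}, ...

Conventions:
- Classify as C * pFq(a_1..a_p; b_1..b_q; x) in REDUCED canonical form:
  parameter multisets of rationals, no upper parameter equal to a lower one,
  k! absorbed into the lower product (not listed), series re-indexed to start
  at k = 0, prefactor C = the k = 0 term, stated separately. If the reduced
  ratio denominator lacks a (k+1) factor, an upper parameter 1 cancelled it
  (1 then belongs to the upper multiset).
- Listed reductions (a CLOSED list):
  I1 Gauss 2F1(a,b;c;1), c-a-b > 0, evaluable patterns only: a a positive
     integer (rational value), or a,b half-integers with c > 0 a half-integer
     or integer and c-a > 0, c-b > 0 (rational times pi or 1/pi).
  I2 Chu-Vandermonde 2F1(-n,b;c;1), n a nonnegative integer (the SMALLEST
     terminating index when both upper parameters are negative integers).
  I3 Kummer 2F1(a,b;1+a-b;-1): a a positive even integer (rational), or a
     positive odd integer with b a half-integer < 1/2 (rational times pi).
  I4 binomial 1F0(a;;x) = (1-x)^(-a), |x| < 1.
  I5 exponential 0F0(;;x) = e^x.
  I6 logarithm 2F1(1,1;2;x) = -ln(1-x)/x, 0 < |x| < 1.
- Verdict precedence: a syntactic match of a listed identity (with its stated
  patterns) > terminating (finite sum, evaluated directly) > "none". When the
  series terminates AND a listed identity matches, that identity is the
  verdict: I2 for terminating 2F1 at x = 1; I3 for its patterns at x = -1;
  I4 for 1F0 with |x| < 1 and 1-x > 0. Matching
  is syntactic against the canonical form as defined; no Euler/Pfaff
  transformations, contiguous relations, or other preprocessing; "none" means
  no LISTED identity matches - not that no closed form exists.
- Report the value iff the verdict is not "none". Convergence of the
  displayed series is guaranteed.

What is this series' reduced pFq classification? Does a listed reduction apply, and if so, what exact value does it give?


Prefactor \frac{1}{2}, argument \frac{2}{5}: 2F1 with upper {1, 1} over lower {2}. Verdict: logarithm (I6) applies (the logarithm: parameters (1,1;2), x = \frac{2}{5}). Exact value: \left(-\frac{5}{4}\right) \cdot \ln\left(\frac{3}{5}\right).

Key observation: t_0 = \frac{1}{2} here, and the product of the first k integers (prefactor 1/2) is k!.
Adjacent-term ratio: r(k) = \frac{2}{5} * (k+1) (k+1) / [(k+2) (k+1)] - rational in k, leading ratio \frac{2}{5}; with t_0 = \frac{1}{2}, classification follows.


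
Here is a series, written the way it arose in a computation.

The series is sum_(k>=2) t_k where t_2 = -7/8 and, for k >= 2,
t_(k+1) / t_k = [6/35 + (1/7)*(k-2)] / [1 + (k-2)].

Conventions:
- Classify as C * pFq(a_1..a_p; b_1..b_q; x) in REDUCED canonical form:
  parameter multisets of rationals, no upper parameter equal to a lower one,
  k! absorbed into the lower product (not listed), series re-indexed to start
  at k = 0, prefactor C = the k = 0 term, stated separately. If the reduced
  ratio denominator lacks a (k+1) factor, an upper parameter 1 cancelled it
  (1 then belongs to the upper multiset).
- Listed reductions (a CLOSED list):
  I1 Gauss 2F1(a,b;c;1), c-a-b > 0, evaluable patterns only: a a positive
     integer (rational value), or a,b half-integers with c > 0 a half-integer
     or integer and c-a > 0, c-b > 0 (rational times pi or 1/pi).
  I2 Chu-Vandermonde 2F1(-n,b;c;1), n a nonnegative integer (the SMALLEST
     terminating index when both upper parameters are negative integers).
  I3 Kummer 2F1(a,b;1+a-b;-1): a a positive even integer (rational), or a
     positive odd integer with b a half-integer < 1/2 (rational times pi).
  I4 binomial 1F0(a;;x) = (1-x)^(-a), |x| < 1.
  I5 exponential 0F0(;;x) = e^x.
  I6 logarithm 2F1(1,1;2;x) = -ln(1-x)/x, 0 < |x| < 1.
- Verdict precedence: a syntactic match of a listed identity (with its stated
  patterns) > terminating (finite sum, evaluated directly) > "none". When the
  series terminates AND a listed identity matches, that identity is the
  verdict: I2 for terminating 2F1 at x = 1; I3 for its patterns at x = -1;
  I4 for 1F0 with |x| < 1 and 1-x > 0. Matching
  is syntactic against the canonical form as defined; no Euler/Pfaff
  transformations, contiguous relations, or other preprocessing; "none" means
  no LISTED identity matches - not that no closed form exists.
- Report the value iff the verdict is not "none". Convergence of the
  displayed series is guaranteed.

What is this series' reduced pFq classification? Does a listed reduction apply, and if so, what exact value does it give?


Reduced: x = 1/7, 1F0, upper = {6/5}, lower = {-}, C = -7/8. Verdict: this is the binomial series (I4) (the 1F0 binomial series: exponent -6/5, x = 1/7). Its exact value is (-7/8) * (6/7)^(-6/5).

The tell: x = (1/7) and factor the ratio over Q (C = -7/8): negated roots = parameters.
Step ratio: r(k) = (1/7) * (k+6/5) / [(k+1)] - rational in k. x = (1/7); t_0 = -7/8; negate the roots.


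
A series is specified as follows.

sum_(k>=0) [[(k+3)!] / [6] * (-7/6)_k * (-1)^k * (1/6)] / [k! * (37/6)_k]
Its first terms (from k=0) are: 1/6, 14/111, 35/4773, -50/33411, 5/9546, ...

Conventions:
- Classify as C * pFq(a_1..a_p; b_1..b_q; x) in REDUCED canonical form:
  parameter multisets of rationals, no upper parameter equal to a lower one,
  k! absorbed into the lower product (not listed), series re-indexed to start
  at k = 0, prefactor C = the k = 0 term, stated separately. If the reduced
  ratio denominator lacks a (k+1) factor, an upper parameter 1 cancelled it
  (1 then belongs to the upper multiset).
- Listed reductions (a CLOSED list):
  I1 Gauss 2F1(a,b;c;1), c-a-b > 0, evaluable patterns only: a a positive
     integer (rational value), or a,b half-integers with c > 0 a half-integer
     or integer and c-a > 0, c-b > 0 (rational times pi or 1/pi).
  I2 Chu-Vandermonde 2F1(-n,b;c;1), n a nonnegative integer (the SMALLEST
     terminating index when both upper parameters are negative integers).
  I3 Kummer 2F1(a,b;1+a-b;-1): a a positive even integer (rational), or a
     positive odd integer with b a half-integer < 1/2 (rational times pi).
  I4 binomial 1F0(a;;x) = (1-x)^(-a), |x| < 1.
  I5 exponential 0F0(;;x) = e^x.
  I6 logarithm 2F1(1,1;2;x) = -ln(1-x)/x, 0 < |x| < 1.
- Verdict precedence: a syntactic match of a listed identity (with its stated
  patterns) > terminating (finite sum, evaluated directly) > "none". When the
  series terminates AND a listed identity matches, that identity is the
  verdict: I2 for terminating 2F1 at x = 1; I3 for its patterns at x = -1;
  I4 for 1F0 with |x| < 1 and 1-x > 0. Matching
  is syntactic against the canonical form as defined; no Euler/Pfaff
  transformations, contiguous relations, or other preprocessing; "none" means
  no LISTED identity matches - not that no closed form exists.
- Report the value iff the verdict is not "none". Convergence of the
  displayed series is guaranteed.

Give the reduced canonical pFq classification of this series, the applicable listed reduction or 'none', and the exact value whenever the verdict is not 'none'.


Canonical form: C = 1/6 times 2F1 with upper {-7/6, 4}, lower {37/6}, x = -1. Verdict: the Kummer evaluation I3 matches (x = -1; c = 37/6 equals 1+a-b for upper {-7/6, 4}: listed pattern). Value: 775/2592.

Key observation: x = (-1) and the factorial ratio (prefactor 1/6) (k+a-1)!/(a-1)! is a rising factorial (a)_k.
Step ratio: r(k) = (-1) * (k-7/6) (k+4) / [(k+37/6) (k+1)] - poly over poly, x = (-1) from leading terms; C = 1/6 at k = 0.


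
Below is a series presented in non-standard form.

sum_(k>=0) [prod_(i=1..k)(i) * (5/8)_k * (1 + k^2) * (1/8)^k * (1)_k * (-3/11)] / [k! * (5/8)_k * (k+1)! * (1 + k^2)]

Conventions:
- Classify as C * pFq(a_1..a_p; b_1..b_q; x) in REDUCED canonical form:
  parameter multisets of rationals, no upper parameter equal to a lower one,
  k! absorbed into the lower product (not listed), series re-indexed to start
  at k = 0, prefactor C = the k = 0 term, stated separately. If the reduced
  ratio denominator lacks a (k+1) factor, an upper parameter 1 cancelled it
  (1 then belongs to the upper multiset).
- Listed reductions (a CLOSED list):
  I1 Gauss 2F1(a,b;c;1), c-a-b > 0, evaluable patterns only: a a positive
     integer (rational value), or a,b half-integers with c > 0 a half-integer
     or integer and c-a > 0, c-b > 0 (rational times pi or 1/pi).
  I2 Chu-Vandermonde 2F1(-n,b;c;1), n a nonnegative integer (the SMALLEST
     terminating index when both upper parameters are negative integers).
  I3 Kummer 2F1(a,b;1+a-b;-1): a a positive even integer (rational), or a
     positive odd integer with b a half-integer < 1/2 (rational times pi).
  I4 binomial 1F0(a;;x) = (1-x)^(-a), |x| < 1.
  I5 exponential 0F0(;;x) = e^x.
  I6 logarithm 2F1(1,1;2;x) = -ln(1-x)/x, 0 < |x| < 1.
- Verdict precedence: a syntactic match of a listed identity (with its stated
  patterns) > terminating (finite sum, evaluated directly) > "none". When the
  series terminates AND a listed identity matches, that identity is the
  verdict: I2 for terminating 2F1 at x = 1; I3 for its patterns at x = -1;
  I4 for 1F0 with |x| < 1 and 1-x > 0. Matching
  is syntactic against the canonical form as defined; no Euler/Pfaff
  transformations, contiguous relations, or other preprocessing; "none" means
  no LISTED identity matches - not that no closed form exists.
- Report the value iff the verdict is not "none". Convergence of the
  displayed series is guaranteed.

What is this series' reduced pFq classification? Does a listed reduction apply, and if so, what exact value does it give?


Key observation: t_0 = -3/11 here, and the parameter 5/8 appears in both the upper and lower lists and cancels (alongside the other common factor).
Ratio: r(k) = (1/8) * (k+1) (k+1) / [(k+2) (k+1)] - rational in k, leading ratio (1/8); with t_0 = -3/11, classification follows.

Classification (C = -3/11): 2F1 with upper {1, 1}, lower {2}, argument x = 1/8. Verdict (x = 1/8): logarithm (I6) applies (the logarithm: parameters (1,1;2), x = 1/8). Exact value: (24/11) * ln(7/8).


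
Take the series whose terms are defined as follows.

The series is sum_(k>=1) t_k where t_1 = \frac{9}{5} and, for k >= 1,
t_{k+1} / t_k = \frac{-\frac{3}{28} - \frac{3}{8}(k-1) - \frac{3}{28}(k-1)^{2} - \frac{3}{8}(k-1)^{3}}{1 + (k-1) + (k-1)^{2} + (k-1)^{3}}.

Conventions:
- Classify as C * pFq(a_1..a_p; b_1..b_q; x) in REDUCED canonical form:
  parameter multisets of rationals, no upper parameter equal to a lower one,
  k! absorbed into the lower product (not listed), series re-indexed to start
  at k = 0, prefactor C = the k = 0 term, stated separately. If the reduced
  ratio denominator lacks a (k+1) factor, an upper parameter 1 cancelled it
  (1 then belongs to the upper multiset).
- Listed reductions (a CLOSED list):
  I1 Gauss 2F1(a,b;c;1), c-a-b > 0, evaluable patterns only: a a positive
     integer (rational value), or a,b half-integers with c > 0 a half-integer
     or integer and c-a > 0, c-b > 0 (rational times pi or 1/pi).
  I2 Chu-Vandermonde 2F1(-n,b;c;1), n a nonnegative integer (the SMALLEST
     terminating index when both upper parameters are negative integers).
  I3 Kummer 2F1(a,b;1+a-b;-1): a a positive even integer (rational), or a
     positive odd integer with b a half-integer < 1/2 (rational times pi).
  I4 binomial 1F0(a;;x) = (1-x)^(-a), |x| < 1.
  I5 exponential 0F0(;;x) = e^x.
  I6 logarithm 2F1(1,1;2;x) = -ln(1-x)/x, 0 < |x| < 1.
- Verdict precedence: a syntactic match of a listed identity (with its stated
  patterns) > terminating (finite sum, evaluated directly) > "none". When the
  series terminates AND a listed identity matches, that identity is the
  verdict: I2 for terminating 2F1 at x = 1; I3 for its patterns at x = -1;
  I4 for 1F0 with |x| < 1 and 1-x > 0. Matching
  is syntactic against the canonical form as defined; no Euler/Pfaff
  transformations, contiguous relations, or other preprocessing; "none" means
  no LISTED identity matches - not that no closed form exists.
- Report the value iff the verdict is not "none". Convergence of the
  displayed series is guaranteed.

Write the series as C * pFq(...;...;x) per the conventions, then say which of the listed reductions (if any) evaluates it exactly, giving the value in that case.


Prefactor \frac{9}{5}, argument -\frac{3}{8}: 1F0 with upper {\frac{2}{7}} over lower {-}. Verdict: the I4 binomial reduction applies (the 1F0 binomial series: exponent -2/7, x = -\frac{3}{8}). Exact value: \frac{9}{5} \cdot \left(\frac{11}{8}\right)^{-\frac{2}{7}}.

First insight: with t_0 = \frac{9}{5}, the ratio is unreduced: k^2 + 1 divides both sides (C = 9/5).
Step ratio: r(k) = -\frac{3}{8} * (k+\frac{2}{7}) / [(k+1)] - poly over poly, x = -\frac{3}{8} from leading terms; C = \frac{9}{5} at k = 0.


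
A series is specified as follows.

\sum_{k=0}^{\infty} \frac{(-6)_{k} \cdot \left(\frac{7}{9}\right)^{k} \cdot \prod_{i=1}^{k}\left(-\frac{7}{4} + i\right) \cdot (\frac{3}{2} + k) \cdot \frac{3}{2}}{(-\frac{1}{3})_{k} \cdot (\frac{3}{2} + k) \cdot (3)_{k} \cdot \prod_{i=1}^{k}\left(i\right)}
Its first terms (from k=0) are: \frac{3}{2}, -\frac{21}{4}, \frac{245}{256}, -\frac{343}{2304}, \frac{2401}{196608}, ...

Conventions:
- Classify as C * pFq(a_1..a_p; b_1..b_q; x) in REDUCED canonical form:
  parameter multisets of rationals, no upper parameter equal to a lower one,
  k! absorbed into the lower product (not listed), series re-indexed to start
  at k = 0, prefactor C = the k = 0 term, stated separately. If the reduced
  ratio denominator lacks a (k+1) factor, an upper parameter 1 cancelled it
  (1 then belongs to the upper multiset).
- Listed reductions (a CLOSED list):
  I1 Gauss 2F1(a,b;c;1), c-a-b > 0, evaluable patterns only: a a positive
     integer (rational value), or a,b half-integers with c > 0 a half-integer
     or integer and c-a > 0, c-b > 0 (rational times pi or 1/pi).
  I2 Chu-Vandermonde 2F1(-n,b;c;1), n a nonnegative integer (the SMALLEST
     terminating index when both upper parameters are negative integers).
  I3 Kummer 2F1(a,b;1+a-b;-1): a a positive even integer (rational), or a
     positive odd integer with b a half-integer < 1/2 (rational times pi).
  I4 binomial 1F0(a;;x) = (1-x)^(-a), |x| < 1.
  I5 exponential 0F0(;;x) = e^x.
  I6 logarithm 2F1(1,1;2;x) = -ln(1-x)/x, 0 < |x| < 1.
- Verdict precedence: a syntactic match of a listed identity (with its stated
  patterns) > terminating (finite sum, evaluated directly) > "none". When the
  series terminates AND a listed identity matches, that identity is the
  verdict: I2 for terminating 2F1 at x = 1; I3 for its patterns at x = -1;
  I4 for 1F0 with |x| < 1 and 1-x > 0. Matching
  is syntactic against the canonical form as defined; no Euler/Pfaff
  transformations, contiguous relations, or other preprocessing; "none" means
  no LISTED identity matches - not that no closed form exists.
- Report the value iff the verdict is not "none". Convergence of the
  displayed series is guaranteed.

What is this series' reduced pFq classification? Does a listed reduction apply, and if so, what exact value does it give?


With C = \frac{3}{2}: the canonical form is 2F2(-6, -\frac{3}{4}; -\frac{1}{3}, 3; \frac{7}{9}). Verdict: terminating - no listed pattern fits, but -6 in the upper list cuts the series at k = 6; direct evaluation. Its exact value is -\frac{43800630311}{14948499456}.

Key observation: with t_0 = \frac{3}{2}, striking the common factor k + 3/2 reduces the term (C = 3/2, x = 7/9).
Step ratio: r(k) = \frac{7}{9} * (k-6) (k-\frac{3}{4}) / [(k-\frac{1}{3}) (k+3) (k+1)] - rational in k, leading ratio \frac{7}{9}; with t_0 = \frac{3}{2}, classification follows.


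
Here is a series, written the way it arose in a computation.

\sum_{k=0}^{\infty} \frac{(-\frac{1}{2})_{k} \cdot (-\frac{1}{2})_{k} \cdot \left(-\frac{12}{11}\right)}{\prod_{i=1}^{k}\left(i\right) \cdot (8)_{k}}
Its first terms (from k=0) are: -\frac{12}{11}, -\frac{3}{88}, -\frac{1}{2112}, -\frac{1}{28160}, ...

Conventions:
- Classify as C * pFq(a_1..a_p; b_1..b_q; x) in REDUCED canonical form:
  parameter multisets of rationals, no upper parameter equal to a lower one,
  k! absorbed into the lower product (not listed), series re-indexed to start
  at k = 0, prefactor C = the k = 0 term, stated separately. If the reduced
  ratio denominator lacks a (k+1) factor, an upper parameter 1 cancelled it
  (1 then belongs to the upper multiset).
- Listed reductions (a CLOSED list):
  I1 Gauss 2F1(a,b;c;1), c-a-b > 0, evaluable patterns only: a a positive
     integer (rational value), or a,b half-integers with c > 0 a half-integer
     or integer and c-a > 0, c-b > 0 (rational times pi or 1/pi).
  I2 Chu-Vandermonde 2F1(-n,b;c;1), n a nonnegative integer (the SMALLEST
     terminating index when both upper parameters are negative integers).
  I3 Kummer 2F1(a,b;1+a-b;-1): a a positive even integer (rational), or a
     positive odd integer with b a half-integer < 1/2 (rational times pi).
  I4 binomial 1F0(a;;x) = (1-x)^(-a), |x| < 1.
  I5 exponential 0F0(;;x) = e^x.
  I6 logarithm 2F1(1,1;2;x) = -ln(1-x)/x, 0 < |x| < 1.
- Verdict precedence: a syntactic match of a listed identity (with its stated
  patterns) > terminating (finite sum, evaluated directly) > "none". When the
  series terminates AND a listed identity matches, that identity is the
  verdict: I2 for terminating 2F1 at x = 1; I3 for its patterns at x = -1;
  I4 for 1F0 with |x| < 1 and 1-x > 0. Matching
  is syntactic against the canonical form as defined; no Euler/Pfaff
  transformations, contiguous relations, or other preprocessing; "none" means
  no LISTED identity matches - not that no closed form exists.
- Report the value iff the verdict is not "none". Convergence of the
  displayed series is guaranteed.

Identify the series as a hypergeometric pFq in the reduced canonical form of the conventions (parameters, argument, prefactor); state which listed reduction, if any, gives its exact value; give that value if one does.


Prefactor -\frac{12}{11}, argument 1: 2F1 with upper {-\frac{1}{2}, -\frac{1}{2}} over lower {8}. Verdict: Gauss (I1, half-integer pattern) applies (x = 1; upper {-\frac{1}{2}, -\frac{1}{2}} half-integers, c = 8 in the evaluable pattern). Its exact value is \left(-\frac{536870912}{151833825}\right) / \pi.

Key observation: x = 1 and the product of the first k integers (C = -12/11) is k!.
Consecutive-term ratio: r(k) = 1 * (k-\frac{1}{2}) (k-\frac{1}{2}) / [(k+8) (k+1)] - rational in k, leading ratio 1; with t_0 = -\frac{12}{11}, classification follows.
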